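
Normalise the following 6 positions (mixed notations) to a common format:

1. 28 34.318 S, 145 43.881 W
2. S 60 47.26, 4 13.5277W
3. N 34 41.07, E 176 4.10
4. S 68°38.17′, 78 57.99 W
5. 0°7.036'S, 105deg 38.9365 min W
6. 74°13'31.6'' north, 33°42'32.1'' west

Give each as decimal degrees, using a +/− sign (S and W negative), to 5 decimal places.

Point 1:
  φ: 28 + 34.318/60 = 28.571967
  S ⇒ negate
  Longitude: 145 + 43.881/60 = 145.731350
  W ⇒ negate
Point 2:
  Lat: 60 + 47.26/60 = 60.787667
  S → negative
  Lon: 13.5277′ = 0.225462°; total 4.225462
  W → negative
Point 3:
  Lat: 41.07′ = 0.684500°; total 34.684500
  N → positive
  Lon: 4.1′ = 0.068333°; total 176.068333
  E ⇒ keep positive
Point 4:
  φ: 68 + 38.17/60 = 68.636167
  hemisphere S, so the sign is −
  Lon: 78 + 57.99/60 = 78.966500
  hemisphere W, so the sign is −
Point 5:
  Lat: 7.036′ = 0.117267°; total 0.117267
  S → negative
  λ: 38.9365′ = 0.648942°; total 105.648942
  W ⇒ negate
Point 6:
  Lat: 74 + 13/60 + 31.6/3600 = 74.225444
  N ⇒ keep positive
  Lon: 42′ + 32.1″ = 42.53500′; 33 + 42.53500/60 = 33.708917
  W → negative

1. -28.57197, -145.73135
2. -60.78767, -4.22546
3. 34.68450, 176.06833
4. -68.63617, -78.96650
5. -0.11727, -105.64894
6. 74.22544, -33.70892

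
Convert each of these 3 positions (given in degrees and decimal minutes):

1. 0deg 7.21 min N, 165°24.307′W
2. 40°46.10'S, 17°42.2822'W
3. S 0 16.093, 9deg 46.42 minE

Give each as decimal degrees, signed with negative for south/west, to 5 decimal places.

1. 0.12017, -165.40512
2. -40.76833, -17.70470
3. -0.26822, 9.77367

Point 1:
  φ: 7.21′ = 0.120167°; total 0.120167
  N ⇒ keep positive
  λ: 165 + 24.307/60 = 165.405117
  W ⇒ negate
Point 2:
  Lat: 40 + 46.1/60 = 40.768333
  S → negative
  Lon: 42.2822′ = 0.704703°; total 17.704703
  W → negative
Point 3:
  φ: 0 + 16.093/60 = 0.268217
  S ⇒ negate
  λ: 46.42′ = 0.773667°; total 9.773667
  E → positive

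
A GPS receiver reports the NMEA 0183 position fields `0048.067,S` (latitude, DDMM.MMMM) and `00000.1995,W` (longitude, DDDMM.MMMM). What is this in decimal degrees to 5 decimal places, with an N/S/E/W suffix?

0.80112° S, 0.00333° W

Lat: split at 2 digits → 00° and 48.067′; 0 + 48.067/60 = 0.801117
Longitude: split at 3 digits → 000° and 0.1995′; 0 + 0.1995/60 = 0.003325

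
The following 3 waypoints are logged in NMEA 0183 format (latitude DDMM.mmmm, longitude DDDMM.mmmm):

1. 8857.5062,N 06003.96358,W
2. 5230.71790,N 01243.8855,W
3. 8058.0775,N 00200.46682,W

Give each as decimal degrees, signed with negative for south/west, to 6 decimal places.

Point 1:
  φ: split at 2 digits → 88° and 57.5062′; 88 + 57.5062/60 = 88.9584367
  N → positive
  Longitude: degrees = first 3 digits = 60, minutes = 3.96358; 60 + 3.96358/60 = 60.0660597
  W ⇒ negate
Point 2:
  Latitude: split at 2 digits → 52° and 30.7179′; 52 + 30.7179/60 = 52.5119650
  N ⇒ keep positive
  Lon: degrees = first 3 digits = 12, minutes = 43.8855; 12 + 43.8855/60 = 12.7314250
  W → negative
Point 3:
  φ: degrees = first 2 digits = 80, minutes = 58.0775; 80 + 58.0775/60 = 80.9679583
  N → positive
  Longitude: split at 3 digits → 002° and 0.46682′; 2 + 0.46682/60 = 2.0077803
  hemisphere W, so the sign is −

1. 88.958437, -60.066060
2. 52.511965, -12.731425
3. 80.967958, -2.007780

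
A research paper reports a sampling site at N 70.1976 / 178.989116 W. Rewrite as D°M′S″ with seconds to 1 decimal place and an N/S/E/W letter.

70°11′51.4″ N, 178°59′20.8″ W

Lat: 0.197600 × 60 = 11.85600′ → 11′, remainder × 60 = 51.360″
Lon: 0.989116° → 59.34696′; 0.34696 × 60 = 20.818″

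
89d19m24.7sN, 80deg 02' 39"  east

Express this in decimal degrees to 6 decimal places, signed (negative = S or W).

φ: 19′ + 24.7″ = 19.41167′; 89 + 19.41167/60 = 89.3235278
N → positive
λ: 2′ + 39″ = 2.65000′; 80 + 2.65000/60 = 80.0441667
E → positive

89.323528, 80.044167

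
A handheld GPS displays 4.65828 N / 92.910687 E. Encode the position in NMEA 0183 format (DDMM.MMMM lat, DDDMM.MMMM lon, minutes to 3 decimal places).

φ: 4° + 0.658280 × 60 = 4° 39.49680′
Longitude: minutes = (92.910687 − 92) × 60 = 54.64122

0439.497,N / 09254.641,E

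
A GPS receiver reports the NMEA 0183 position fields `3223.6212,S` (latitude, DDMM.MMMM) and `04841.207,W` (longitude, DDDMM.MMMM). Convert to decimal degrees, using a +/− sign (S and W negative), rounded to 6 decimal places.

-32.393687, -48.686783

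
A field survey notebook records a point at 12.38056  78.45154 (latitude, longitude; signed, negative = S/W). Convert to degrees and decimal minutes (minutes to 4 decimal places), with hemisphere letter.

12° 22.8336′ N, 78° 27.0924′ E

Lat: 12° + 0.380560 × 60 = 12° 22.833600′
Lon: minutes = (78.451540 − 78) × 60 = 27.092400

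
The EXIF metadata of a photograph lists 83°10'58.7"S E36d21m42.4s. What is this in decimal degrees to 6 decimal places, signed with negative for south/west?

-83.182972, 36.361778

Latitude: 83 + 10/60 + 58.7/3600 = 83.1829722
S → negative
Longitude: 21′ + 42.4″ = 21.70667′; 36 + 21.70667/60 = 36.3617778
E → positive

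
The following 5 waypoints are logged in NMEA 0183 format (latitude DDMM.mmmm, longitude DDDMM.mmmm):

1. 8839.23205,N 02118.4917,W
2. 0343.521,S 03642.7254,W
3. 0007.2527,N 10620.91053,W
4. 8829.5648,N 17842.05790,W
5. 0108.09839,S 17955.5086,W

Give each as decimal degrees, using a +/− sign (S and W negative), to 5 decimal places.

1. 88.65387, -21.30820
2. -3.72535, -36.71209
3. 0.12088, -106.34851
4. 88.49275, -178.70097
5. -1.13497, -179.92514

Point 1:
  Latitude: split at 2 digits → 88° and 39.23205′; 88 + 39.23205/60 = 88.653868
  N ⇒ keep positive
  λ: degrees = first 3 digits = 21, minutes = 18.4917; 21 + 18.4917/60 = 21.308195
  W ⇒ negate
Point 2:
  Lat: degrees = first 2 digits = 3, minutes = 43.521; 3 + 43.521/60 = 3.725350
  hemisphere S, so the sign is −
  Longitude: split at 3 digits → 036° and 42.7254′; 36 + 42.7254/60 = 36.712090
  W ⇒ negate
Point 3:
  φ: degrees = first 2 digits = 0, minutes = 7.2527; 0 + 7.2527/60 = 0.120878
  N → positive
  λ: degrees = first 3 digits = 106, minutes = 20.91053; 106 + 20.91053/60 = 106.348509
  W → negative
Point 4:
  Lat: split at 2 digits → 88° and 29.5648′; 88 + 29.5648/60 = 88.492747
  N ⇒ keep positive
  λ: degrees = first 3 digits = 178, minutes = 42.0579; 178 + 42.0579/60 = 178.700965
  W ⇒ negate
Point 5:
  Latitude: degrees = first 2 digits = 1, minutes = 8.09839; 1 + 8.09839/60 = 1.134973
  S ⇒ negate
  Longitude: split at 3 digits → 179° and 55.5086′; 179 + 55.5086/60 = 179.925143
  W → negative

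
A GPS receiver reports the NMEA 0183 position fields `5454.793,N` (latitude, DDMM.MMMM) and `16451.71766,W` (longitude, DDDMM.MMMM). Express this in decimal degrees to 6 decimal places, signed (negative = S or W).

54.913217, -164.861961

Lat: split at 2 digits → 54° and 54.793′; 54 + 54.793/60 = 54.9132167
N ⇒ keep positive
Lon: split at 3 digits → 164° and 51.71766′; 164 + 51.71766/60 = 164.8619610
W → negative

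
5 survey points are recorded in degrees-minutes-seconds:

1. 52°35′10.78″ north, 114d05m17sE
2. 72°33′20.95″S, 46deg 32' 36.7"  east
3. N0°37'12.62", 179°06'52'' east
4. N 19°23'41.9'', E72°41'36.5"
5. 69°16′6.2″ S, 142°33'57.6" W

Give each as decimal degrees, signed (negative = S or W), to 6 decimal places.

1. 52.586328, 114.088056
2. -72.555819, 46.543528
3. 0.620172, 179.114444
4. 19.394972, 72.693472
5. -69.268389, -142.566000

Point 1:
  Lat: 52 + 35/60 + 10.78/3600 = 52.5863278
  N → positive
  Lon: 114° + 5/60 + 17/3600 = 114 + 0.083333 + 0.004722 = 114.0880556
  E ⇒ keep positive
Point 2:
  φ: 72° + 33/60 + 20.95/3600 = 72 + 0.550000 + 0.005819 = 72.5558194
  hemisphere S, so the sign is −
  Lon: 46° + 32/60 + 36.7/3600 = 46 + 0.533333 + 0.010194 = 46.5435278
  E → positive
Point 3:
  Lat: 0° + 37/60 + 12.62/3600 = 0 + 0.616667 + 0.003506 = 0.6201722
  N ⇒ keep positive
  λ: 179 + 6/60 + 52/3600 = 179.1144444
  E ⇒ keep positive
Point 4:
  Latitude: 19 + 23/60 + 41.9/3600 = 19.3949722
  N → positive
  λ: 72° + 41/60 + 36.5/3600 = 72 + 0.683333 + 0.010139 = 72.6934722
  E ⇒ keep positive
Point 5:
  Lat: 69° + 16/60 + 6.2/3600 = 69 + 0.266667 + 0.001722 = 69.2683889
  hemisphere S, so the sign is −
  Lon: 142 + 33/60 + 57.6/3600 = 142.5660000
  W → negative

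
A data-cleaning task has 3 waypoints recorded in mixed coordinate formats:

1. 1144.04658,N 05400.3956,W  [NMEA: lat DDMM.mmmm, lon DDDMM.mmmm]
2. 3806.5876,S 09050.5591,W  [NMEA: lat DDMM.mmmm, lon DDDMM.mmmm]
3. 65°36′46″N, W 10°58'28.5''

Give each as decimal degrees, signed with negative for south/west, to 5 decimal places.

1. 11.73411, -54.00659
2. -38.10979, -90.84265
3. 65.61278, -10.97458

Point 1:
  Lat: degrees = first 2 digits = 11, minutes = 44.04658; 11 + 44.04658/60 = 11.734110
  N ⇒ keep positive
  λ: degrees = first 3 digits = 54, minutes = 0.3956; 54 + 0.3956/60 = 54.006593
  W ⇒ negate
Point 2:
  φ: split at 2 digits → 38° and 6.5876′; 38 + 6.5876/60 = 38.109793
  hemisphere S, so the sign is −
  Lon: split at 3 digits → 090° and 50.5591′; 90 + 50.5591/60 = 90.842652
  hemisphere W, so the sign is −
Point 3:
  φ: 65 + 36/60 + 46/3600 = 65.612778
  N → positive
  λ: 10 + 58/60 + 28.5/3600 = 10.974583
  W → negative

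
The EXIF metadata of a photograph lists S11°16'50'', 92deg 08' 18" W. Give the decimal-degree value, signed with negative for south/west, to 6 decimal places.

Latitude: 16′ + 50″ = 16.83333′; 11 + 16.83333/60 = 11.2805556
S → negative
Lon: 92° + 8/60 + 18/3600 = 92 + 0.133333 + 0.005000 = 92.1383333
W ⇒ negate

-11.280556, -92.138333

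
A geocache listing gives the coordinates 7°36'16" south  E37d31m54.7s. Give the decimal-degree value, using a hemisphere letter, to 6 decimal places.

7.604444° S, 37.531861° E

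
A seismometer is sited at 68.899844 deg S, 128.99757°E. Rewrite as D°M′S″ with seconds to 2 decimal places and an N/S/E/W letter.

φ: whole degrees 68; 53.99064′ → 53′ and 59.4384″
λ: 0.997570 × 60 = 59.85420′ → 59′, remainder × 60 = 51.2520″

68°53′59.44″ S, 128°59′51.25″ E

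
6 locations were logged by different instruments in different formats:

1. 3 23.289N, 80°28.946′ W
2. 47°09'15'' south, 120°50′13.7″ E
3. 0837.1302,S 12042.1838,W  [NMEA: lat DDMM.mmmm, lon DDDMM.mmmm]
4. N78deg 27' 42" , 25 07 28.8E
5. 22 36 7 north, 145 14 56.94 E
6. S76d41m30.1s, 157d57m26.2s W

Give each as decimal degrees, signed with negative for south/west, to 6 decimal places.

1. 3.388150, -80.482433
2. -47.154167, 120.837139
3. -8.618837, -120.703063
4. 78.461667, 25.124667
5. 22.601944, 145.249150
6. -76.691694, -157.957278

Point 1:
  Latitude: 3 + 23.289/60 = 3.3881500
  N ⇒ keep positive
  Lon: 28.946′ = 0.482433°; total 80.4824333
  W ⇒ negate
Point 2:
  Latitude: 47° + 9/60 + 15/3600 = 47 + 0.150000 + 0.004167 = 47.1541667
  hemisphere S, so the sign is −
  λ: 120° + 50/60 + 13.7/3600 = 120 + 0.833333 + 0.003806 = 120.8371389
  E ⇒ keep positive
Point 3:
  Latitude: split at 2 digits → 08° and 37.1302′; 8 + 37.1302/60 = 8.6188367
  hemisphere S, so the sign is −
  Lon: split at 3 digits → 120° and 42.1838′; 120 + 42.1838/60 = 120.7030633
  hemisphere W, so the sign is −
Point 4:
  φ: 78° + 27/60 + 42/3600 = 78 + 0.450000 + 0.011667 = 78.4616667
  N → positive
  Longitude: 25° + 7/60 + 28.8/3600 = 25 + 0.116667 + 0.008000 = 25.1246667
  E → positive
Point 5:
  Lat: 36′ + 7″ = 36.11667′; 22 + 36.11667/60 = 22.6019444
  N ⇒ keep positive
  Longitude: 145 + 14/60 + 56.94/3600 = 145.2491500
  E ⇒ keep positive
Point 6:
  Latitude: 76° + 41/60 + 30.1/3600 = 76 + 0.683333 + 0.008361 = 76.6916944
  hemisphere S, so the sign is −
  Longitude: 57′ + 26.2″ = 57.43667′; 157 + 57.43667/60 = 157.9572778
  W ⇒ negate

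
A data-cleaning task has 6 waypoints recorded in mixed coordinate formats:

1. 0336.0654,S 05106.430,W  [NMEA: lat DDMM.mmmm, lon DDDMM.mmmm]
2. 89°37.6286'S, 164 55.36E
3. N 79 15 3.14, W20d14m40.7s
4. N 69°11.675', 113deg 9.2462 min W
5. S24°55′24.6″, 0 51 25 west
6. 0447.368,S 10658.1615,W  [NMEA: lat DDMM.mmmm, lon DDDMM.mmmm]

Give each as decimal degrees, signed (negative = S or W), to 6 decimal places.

Point 1:
  φ: degrees = first 2 digits = 3, minutes = 36.0654; 3 + 36.0654/60 = 3.6010900
  hemisphere S, so the sign is −
  λ: split at 3 digits → 051° and 6.43′; 51 + 6.43/60 = 51.1071667
  W → negative
Point 2:
  φ: 89 + 37.6286/60 = 89.6271433
  S → negative
  Lon: 55.36′ = 0.922667°; total 164.9226667
  E ⇒ keep positive
Point 3:
  φ: 79 + 15/60 + 3.14/3600 = 79.2508722
  N ⇒ keep positive
  Lon: 20 + 14/60 + 40.7/3600 = 20.2446389
  hemisphere W, so the sign is −
Point 4:
  φ: 11.675′ = 0.194583°; total 69.1945833
  N → positive
  Longitude: 9.2462′ = 0.154103°; total 113.1541033
  W → negative
Point 5:
  Latitude: 24 + 55/60 + 24.6/3600 = 24.9235000
  S ⇒ negate
  λ: 0 + 51/60 + 25/3600 = 0.8569444
  W ⇒ negate
Point 6:
  φ: split at 2 digits → 04° and 47.368′; 4 + 47.368/60 = 4.7894667
  hemisphere S, so the sign is −
  λ: degrees = first 3 digits = 106, minutes = 58.1615; 106 + 58.1615/60 = 106.9693583
  W ⇒ negate

1. -3.601090, -51.107167
2. -89.627143, 164.922667
3. 79.250872, -20.244639
4. 69.194583, -113.154103
5. -24.923500, -0.856944
6. -4.789467, -106.969358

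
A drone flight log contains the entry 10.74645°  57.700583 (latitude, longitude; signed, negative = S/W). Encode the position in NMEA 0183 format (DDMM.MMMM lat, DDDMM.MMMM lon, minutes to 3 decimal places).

1044.787,N / 05742.035,E

Latitude: 10° + 0.746450 × 60 = 10° 44.78700′
Longitude: minutes = (57.700583 − 57) × 60 = 42.03498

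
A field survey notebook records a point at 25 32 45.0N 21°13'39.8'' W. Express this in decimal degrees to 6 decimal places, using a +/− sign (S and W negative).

25.545833, -21.227722

Lat: 32′ + 45″ = 32.75000′; 25 + 32.75000/60 = 25.5458333
N → positive
Longitude: 13′ + 39.8″ = 13.66333′; 21 + 13.66333/60 = 21.2277222
W → negative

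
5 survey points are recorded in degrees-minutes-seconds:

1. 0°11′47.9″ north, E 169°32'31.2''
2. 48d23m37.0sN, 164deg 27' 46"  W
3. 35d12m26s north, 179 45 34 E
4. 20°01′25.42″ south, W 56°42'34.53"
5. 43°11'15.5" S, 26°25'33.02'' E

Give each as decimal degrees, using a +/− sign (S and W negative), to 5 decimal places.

Point 1:
  Latitude: 11′ + 47.9″ = 11.79833′; 0 + 11.79833/60 = 0.196639
  N ⇒ keep positive
  Longitude: 169° + 32/60 + 31.2/3600 = 169 + 0.533333 + 0.008667 = 169.542000
  E → positive
Point 2:
  φ: 23′ + 37″ = 23.61667′; 48 + 23.61667/60 = 48.393611
  N ⇒ keep positive
  Longitude: 164° + 27/60 + 46/3600 = 164 + 0.450000 + 0.012778 = 164.462778
  W → negative
Point 3:
  Lat: 35 + 12/60 + 26/3600 = 35.207222
  N ⇒ keep positive
  λ: 179° + 45/60 + 34/3600 = 179 + 0.750000 + 0.009444 = 179.759444
  E ⇒ keep positive
Point 4:
  Latitude: 20° + 1/60 + 25.42/3600 = 20 + 0.016667 + 0.007061 = 20.023728
  S ⇒ negate
  λ: 56° + 42/60 + 34.53/3600 = 56 + 0.700000 + 0.009592 = 56.709592
  W → negative
Point 5:
  φ: 43 + 11/60 + 15.5/3600 = 43.187639
  hemisphere S, so the sign is −
  Lon: 25′ + 33.02″ = 25.55033′; 26 + 25.55033/60 = 26.425839
  E ⇒ keep positive

1. 0.19664, 169.54200
2. 48.39361, -164.46278
3. 35.20722, 179.75944
4. -20.02373, -56.70959
5. -43.18764, 26.42584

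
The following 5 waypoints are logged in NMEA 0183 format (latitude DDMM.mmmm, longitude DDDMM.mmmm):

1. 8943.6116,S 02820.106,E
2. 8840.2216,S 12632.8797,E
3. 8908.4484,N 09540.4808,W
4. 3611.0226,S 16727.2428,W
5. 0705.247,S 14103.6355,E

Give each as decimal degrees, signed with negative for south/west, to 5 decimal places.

1. -89.72686, 28.33510
2. -88.67036, 126.54800
3. 89.14081, -95.67468
4. -36.18371, -167.45405
5. -7.08745, 141.06059

Point 1:
  Latitude: split at 2 digits → 89° and 43.6116′; 89 + 43.6116/60 = 89.726860
  S ⇒ negate
  Longitude: degrees = first 3 digits = 28, minutes = 20.106; 28 + 20.106/60 = 28.335100
  E → positive
Point 2:
  φ: split at 2 digits → 88° and 40.2216′; 88 + 40.2216/60 = 88.670360
  hemisphere S, so the sign is −
  Longitude: degrees = first 3 digits = 126, minutes = 32.8797; 126 + 32.8797/60 = 126.547995
  E → positive
Point 3:
  Lat: split at 2 digits → 89° and 8.4484′; 89 + 8.4484/60 = 89.140807
  N → positive
  λ: degrees = first 3 digits = 95, minutes = 40.4808; 95 + 40.4808/60 = 95.674680
  W ⇒ negate
Point 4:
  φ: degrees = first 2 digits = 36, minutes = 11.0226; 36 + 11.0226/60 = 36.183710
  S ⇒ negate
  λ: degrees = first 3 digits = 167, minutes = 27.2428; 167 + 27.2428/60 = 167.454047
  hemisphere W, so the sign is −
Point 5:
  Lat: degrees = first 2 digits = 7, minutes = 5.247; 7 + 5.247/60 = 7.087450
  hemisphere S, so the sign is −
  Longitude: degrees = first 3 digits = 141, minutes = 3.6355; 141 + 3.6355/60 = 141.060592
  E → positive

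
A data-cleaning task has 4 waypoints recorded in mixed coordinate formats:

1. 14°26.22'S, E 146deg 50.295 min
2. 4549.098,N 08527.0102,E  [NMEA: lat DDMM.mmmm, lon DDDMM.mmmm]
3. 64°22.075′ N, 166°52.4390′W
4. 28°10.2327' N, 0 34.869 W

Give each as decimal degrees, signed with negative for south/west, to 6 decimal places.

1. -14.437000, 146.838250
2. 45.818300, 85.450170
3. 64.367917, -166.873983
4. 28.170545, -0.581150

Point 1:
  Latitude: 26.22′ = 0.437000°; total 14.4370000
  S ⇒ negate
  λ: 50.295′ = 0.838250°; total 146.8382500
  E ⇒ keep positive
Point 2:
  Latitude: split at 2 digits → 45° and 49.098′; 45 + 49.098/60 = 45.8183000
  N ⇒ keep positive
  Lon: split at 3 digits → 085° and 27.0102′; 85 + 27.0102/60 = 85.4501700
  E → positive
Point 3:
  φ: 22.075′ = 0.367917°; total 64.3679167
  N ⇒ keep positive
  Longitude: 52.439′ = 0.873983°; total 166.8739833
  hemisphere W, so the sign is −
Point 4:
  Latitude: 28 + 10.2327/60 = 28.1705450
  N → positive
  λ: 34.869′ = 0.581150°; total 0.5811500
  W ⇒ negate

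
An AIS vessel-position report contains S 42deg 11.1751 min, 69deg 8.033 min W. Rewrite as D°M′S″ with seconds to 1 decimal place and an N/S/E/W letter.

42°11′10.5″ S, 69°08′2.0″ W

Latitude: fractional minutes 0.17510 × 60 = 10.506″
Longitude: 8.03300′ → 8′ and 0.03300 × 60 = 1.980″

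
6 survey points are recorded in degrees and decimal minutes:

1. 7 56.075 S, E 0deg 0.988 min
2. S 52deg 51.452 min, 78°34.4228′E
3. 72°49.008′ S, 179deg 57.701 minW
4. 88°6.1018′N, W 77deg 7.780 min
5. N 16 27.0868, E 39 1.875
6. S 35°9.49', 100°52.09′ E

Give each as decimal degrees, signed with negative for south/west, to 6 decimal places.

1. -7.934583, 0.016467
2. -52.857533, 78.573713
3. -72.816800, -179.961683
4. 88.101697, -77.129667
5. 16.451447, 39.031250
6. -35.158167, 100.868167

Point 1:
  Lat: 56.075′ = 0.934583°; total 7.9345833
  hemisphere S, so the sign is −
  Longitude: 0.988′ = 0.016467°; total 0.0164667
  E ⇒ keep positive
Point 2:
  Latitude: 51.452′ = 0.857533°; total 52.8575333
  hemisphere S, so the sign is −
  λ: 34.4228′ = 0.573713°; total 78.5737133
  E ⇒ keep positive
Point 3:
  φ: 49.008′ = 0.816800°; total 72.8168000
  hemisphere S, so the sign is −
  Longitude: 57.701′ = 0.961683°; total 179.9616833
  W ⇒ negate
Point 4:
  Lat: 88 + 6.1018/60 = 88.1016967
  N → positive
  Lon: 7.78′ = 0.129667°; total 77.1296667
  hemisphere W, so the sign is −
Point 5:
  Lat: 27.0868′ = 0.451447°; total 16.4514467
  N ⇒ keep positive
  Longitude: 1.875′ = 0.031250°; total 39.0312500
  E ⇒ keep positive
Point 6:
  Latitude: 9.49′ = 0.158167°; total 35.1581667
  S ⇒ negate
  Longitude: 52.09′ = 0.868167°; total 100.8681667
  E ⇒ keep positive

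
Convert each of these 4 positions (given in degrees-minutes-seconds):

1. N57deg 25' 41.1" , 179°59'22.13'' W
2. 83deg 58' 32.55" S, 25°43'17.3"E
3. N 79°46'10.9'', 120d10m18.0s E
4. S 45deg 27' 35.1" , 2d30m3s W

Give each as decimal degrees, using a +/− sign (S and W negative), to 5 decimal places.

1. 57.42808, -179.98948
2. -83.97571, 25.72147
3. 79.76969, 120.17167
4. -45.45975, -2.50083

Point 1:
  φ: 25′ + 41.1″ = 25.68500′; 57 + 25.68500/60 = 57.428083
  N → positive
  λ: 179° + 59/60 + 22.13/3600 = 179 + 0.983333 + 0.006147 = 179.989481
  hemisphere W, so the sign is −
Point 2:
  φ: 58′ + 32.55″ = 58.54250′; 83 + 58.54250/60 = 83.975708
  hemisphere S, so the sign is −
  λ: 25 + 43/60 + 17.3/3600 = 25.721472
  E → positive
Point 3:
  φ: 46′ + 10.9″ = 46.18167′; 79 + 46.18167/60 = 79.769694
  N → positive
  Longitude: 10′ + 18″ = 10.30000′; 120 + 10.30000/60 = 120.171667
  E → positive
Point 4:
  Lat: 27′ + 35.1″ = 27.58500′; 45 + 27.58500/60 = 45.459750
  S → negative
  Lon: 30′ + 3″ = 30.05000′; 2 + 30.05000/60 = 2.500833
  hemisphere W, so the sign is −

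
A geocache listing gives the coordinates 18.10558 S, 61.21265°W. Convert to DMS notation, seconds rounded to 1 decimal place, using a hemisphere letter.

φ: 0.105580° → 6.33480′; 0.33480 × 60 = 20.088″
λ: 0.212650° → 12.75900′; 0.75900 × 60 = 45.540″

18°06′20.1″ S, 61°12′45.5″ W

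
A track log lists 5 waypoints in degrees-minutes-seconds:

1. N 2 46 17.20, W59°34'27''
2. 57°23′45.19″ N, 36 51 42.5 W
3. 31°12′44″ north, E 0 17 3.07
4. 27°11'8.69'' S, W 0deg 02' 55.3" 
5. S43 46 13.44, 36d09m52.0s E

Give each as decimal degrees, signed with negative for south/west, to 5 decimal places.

Point 1:
  Lat: 2° + 46/60 + 17.2/3600 = 2 + 0.766667 + 0.004778 = 2.771444
  N → positive
  Lon: 34′ + 27″ = 34.45000′; 59 + 34.45000/60 = 59.574167
  hemisphere W, so the sign is −
Point 2:
  Latitude: 57° + 23/60 + 45.19/3600 = 57 + 0.383333 + 0.012553 = 57.395886
  N → positive
  Lon: 51′ + 42.5″ = 51.70833′; 36 + 51.70833/60 = 36.861806
  hemisphere W, so the sign is −
Point 3:
  Lat: 12′ + 44″ = 12.73333′; 31 + 12.73333/60 = 31.212222
  N → positive
  λ: 0° + 17/60 + 3.07/3600 = 0 + 0.283333 + 0.000853 = 0.284186
  E → positive
Point 4:
  Latitude: 11′ + 8.69″ = 11.14483′; 27 + 11.14483/60 = 27.185747
  S ⇒ negate
  λ: 2′ + 55.3″ = 2.92167′; 0 + 2.92167/60 = 0.048694
  W ⇒ negate
Point 5:
  Lat: 43° + 46/60 + 13.44/3600 = 43 + 0.766667 + 0.003733 = 43.770400
  hemisphere S, so the sign is −
  Longitude: 36 + 9/60 + 52/3600 = 36.164444
  E ⇒ keep positive

1. 2.77144, -59.57417
2. 57.39589, -36.86181
3. 31.21222, 0.28419
4. -27.18575, -0.04869
5. -43.77040, 36.16444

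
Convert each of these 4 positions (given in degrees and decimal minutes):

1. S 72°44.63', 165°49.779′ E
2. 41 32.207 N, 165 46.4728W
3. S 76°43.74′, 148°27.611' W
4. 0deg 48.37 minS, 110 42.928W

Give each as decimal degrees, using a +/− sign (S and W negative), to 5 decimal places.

Point 1:
  Lat: 72 + 44.63/60 = 72.743833
  S → negative
  Longitude: 49.779′ = 0.829650°; total 165.829650
  E ⇒ keep positive
Point 2:
  Latitude: 32.207′ = 0.536783°; total 41.536783
  N → positive
  Lon: 46.4728′ = 0.774547°; total 165.774547
  W → negative
Point 3:
  φ: 43.74′ = 0.729000°; total 76.729000
  S ⇒ negate
  Longitude: 27.611′ = 0.460183°; total 148.460183
  W ⇒ negate
Point 4:
  φ: 48.37′ = 0.806167°; total 0.806167
  S ⇒ negate
  Lon: 42.928′ = 0.715467°; total 110.715467
  hemisphere W, so the sign is −

1. -72.74383, 165.82965
2. 41.53678, -165.77455
3. -76.72900, -148.46018
4. -0.80617, -110.71547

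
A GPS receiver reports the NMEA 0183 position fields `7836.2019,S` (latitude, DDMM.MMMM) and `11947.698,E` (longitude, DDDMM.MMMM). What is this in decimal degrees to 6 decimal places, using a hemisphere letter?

78.603365° S, 119.794967° E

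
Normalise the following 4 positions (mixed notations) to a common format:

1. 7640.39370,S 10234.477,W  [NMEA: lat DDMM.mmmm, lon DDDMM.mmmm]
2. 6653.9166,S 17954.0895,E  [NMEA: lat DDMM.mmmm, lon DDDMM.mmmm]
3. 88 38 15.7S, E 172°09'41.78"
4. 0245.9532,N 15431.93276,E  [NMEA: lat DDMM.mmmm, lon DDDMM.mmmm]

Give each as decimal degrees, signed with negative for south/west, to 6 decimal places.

1. -76.673228, -102.574617
2. -66.898610, 179.901492
3. -88.637694, 172.161606
4. 2.765887, 154.532213

Point 1:
  Latitude: split at 2 digits → 76° and 40.3937′; 76 + 40.3937/60 = 76.6732283
  S → negative
  Lon: split at 3 digits → 102° and 34.477′; 102 + 34.477/60 = 102.5746167
  W ⇒ negate
Point 2:
  Lat: degrees = first 2 digits = 66, minutes = 53.9166; 66 + 53.9166/60 = 66.8986100
  S → negative
  Longitude: split at 3 digits → 179° and 54.0895′; 179 + 54.0895/60 = 179.9014917
  E → positive
Point 3:
  φ: 88° + 38/60 + 15.7/3600 = 88 + 0.633333 + 0.004361 = 88.6376944
  S ⇒ negate
  Longitude: 172° + 9/60 + 41.78/3600 = 172 + 0.150000 + 0.011606 = 172.1616056
  E → positive
Point 4:
  Lat: split at 2 digits → 02° and 45.9532′; 2 + 45.9532/60 = 2.7658867
  N ⇒ keep positive
  Longitude: split at 3 digits → 154° and 31.93276′; 154 + 31.93276/60 = 154.5322127
  E ⇒ keep positive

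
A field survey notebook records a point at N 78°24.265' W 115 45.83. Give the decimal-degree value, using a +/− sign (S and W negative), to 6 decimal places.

Latitude: 24.265′ = 0.404417°; total 78.4044167
N ⇒ keep positive
Longitude: 45.83′ = 0.763833°; total 115.7638333
W ⇒ negate

78.404417, -115.763833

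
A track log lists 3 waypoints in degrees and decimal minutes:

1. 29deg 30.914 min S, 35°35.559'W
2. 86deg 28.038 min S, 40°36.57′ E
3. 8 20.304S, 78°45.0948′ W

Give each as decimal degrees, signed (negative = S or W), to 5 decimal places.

1. -29.51523, -35.59265
2. -86.46730, 40.60950
3. -8.33840, -78.75158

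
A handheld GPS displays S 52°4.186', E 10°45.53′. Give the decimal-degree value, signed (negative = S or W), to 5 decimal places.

-52.06977, 10.75883

Lat: 4.186′ = 0.069767°; total 52.069767
S ⇒ negate
Lon: 10 + 45.53/60 = 10.758833
E ⇒ keep positive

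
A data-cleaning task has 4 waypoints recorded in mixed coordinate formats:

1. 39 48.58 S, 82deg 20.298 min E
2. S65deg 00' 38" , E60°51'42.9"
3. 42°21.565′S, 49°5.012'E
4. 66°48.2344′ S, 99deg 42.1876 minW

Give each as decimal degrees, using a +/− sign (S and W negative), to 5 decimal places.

1. -39.80967, 82.33830
2. -65.01056, 60.86192
3. -42.35942, 49.08353
4. -66.80391, -99.70313

Point 1:
  φ: 48.58′ = 0.809667°; total 39.809667
  S → negative
  Longitude: 82 + 20.298/60 = 82.338300
  E → positive
Point 2:
  Lat: 65 + 0/60 + 38/3600 = 65.010556
  S ⇒ negate
  λ: 51′ + 42.9″ = 51.71500′; 60 + 51.71500/60 = 60.861917
  E → positive
Point 3:
  Latitude: 21.565′ = 0.359417°; total 42.359417
  S ⇒ negate
  λ: 49 + 5.012/60 = 49.083533
  E → positive
Point 4:
  Latitude: 48.2344′ = 0.803907°; total 66.803907
  S → negative
  Longitude: 42.1876′ = 0.703127°; total 99.703127
  W → negative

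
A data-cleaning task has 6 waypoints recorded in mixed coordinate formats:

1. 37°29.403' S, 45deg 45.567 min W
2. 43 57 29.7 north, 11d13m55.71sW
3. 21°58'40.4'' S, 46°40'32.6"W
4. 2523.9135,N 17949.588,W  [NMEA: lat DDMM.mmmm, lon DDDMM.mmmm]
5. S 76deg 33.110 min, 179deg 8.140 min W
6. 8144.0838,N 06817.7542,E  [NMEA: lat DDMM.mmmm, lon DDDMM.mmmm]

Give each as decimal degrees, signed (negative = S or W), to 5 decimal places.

Point 1:
  Lat: 29.403′ = 0.490050°; total 37.490050
  hemisphere S, so the sign is −
  Longitude: 45 + 45.567/60 = 45.759450
  W ⇒ negate
Point 2:
  Lat: 43 + 57/60 + 29.7/3600 = 43.958250
  N → positive
  Longitude: 11° + 13/60 + 55.71/3600 = 11 + 0.216667 + 0.015475 = 11.232142
  hemisphere W, so the sign is −
Point 3:
  Lat: 21° + 58/60 + 40.4/3600 = 21 + 0.966667 + 0.011222 = 21.977889
  S → negative
  Lon: 46° + 40/60 + 32.6/3600 = 46 + 0.666667 + 0.009056 = 46.675722
  W → negative
Point 4:
  Lat: split at 2 digits → 25° and 23.9135′; 25 + 23.9135/60 = 25.398558
  N ⇒ keep positive
  Longitude: degrees = first 3 digits = 179, minutes = 49.588; 179 + 49.588/60 = 179.826467
  W → negative
Point 5:
  φ: 33.11′ = 0.551833°; total 76.551833
  hemisphere S, so the sign is −
  Lon: 8.14′ = 0.135667°; total 179.135667
  hemisphere W, so the sign is −
Point 6:
  Latitude: split at 2 digits → 81° and 44.0838′; 81 + 44.0838/60 = 81.734730
  N → positive
  Longitude: degrees = first 3 digits = 68, minutes = 17.7542; 68 + 17.7542/60 = 68.295903
  E → positive

1. -37.49005, -45.75945
2. 43.95825, -11.23214
3. -21.97789, -46.67572
4. 25.39856, -179.82647
5. -76.55183, -179.13567
6. 81.73473, 68.29590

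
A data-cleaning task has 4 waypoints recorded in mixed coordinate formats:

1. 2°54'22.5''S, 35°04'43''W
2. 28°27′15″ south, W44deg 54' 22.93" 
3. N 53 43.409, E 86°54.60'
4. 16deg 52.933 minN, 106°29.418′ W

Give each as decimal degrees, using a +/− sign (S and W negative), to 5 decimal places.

Point 1:
  φ: 2 + 54/60 + 22.5/3600 = 2.906250
  S → negative
  Lon: 35 + 4/60 + 43/3600 = 35.078611
  hemisphere W, so the sign is −
Point 2:
  Latitude: 27′ + 15″ = 27.25000′; 28 + 27.25000/60 = 28.454167
  hemisphere S, so the sign is −
  λ: 44° + 54/60 + 22.93/3600 = 44 + 0.900000 + 0.006369 = 44.906369
  W ⇒ negate
Point 3:
  Latitude: 43.409′ = 0.723483°; total 53.723483
  N → positive
  Longitude: 54.6′ = 0.910000°; total 86.910000
  E → positive
Point 4:
  Lat: 52.933′ = 0.882217°; total 16.882217
  N → positive
  Longitude: 29.418′ = 0.490300°; total 106.490300
  W → negative

1. -2.90625, -35.07861
2. -28.45417, -44.90637
3. 53.72348, 86.91000
4. 16.88222, -106.49030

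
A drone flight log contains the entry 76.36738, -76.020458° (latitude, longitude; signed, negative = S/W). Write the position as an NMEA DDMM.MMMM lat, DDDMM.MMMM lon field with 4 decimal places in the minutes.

7622.0428,N / 07601.2275,W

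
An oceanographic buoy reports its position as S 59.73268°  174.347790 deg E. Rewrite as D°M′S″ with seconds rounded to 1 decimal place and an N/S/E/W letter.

59°43′57.6″ S, 174°20′52.0″ E

φ: 0.732680° → 43.96080′; 0.96080 × 60 = 57.648″
Lon: 0.347790° → 20.86740′; 0.86740 × 60 = 52.044″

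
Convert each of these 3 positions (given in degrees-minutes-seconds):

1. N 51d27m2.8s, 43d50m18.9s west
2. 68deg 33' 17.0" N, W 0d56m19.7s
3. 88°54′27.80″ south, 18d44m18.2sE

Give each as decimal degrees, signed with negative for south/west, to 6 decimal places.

Point 1:
  φ: 27′ + 2.8″ = 27.04667′; 51 + 27.04667/60 = 51.4507778
  N → positive
  Lon: 43° + 50/60 + 18.9/3600 = 43 + 0.833333 + 0.005250 = 43.8385833
  W → negative
Point 2:
  φ: 33′ + 17″ = 33.28333′; 68 + 33.28333/60 = 68.5547222
  N ⇒ keep positive
  λ: 0° + 56/60 + 19.7/3600 = 0 + 0.933333 + 0.005472 = 0.9388056
  W ⇒ negate
Point 3:
  φ: 88 + 54/60 + 27.8/3600 = 88.9077222
  S → negative
  Lon: 18° + 44/60 + 18.2/3600 = 18 + 0.733333 + 0.005056 = 18.7383889
  E ⇒ keep positive

1. 51.450778, -43.838583
2. 68.554722, -0.938806
3. -88.907722, 18.738389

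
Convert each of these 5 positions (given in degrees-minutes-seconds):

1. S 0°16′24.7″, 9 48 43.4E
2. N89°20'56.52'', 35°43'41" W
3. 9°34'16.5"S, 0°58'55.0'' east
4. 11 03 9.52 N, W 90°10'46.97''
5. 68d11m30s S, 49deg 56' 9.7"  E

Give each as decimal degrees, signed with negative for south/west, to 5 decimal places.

1. -0.27353, 9.81206
2. 89.34903, -35.72806
3. -9.57125, 0.98194
4. 11.05264, -90.17971
5. -68.19167, 49.93603

Point 1:
  Lat: 0° + 16/60 + 24.7/3600 = 0 + 0.266667 + 0.006861 = 0.273528
  hemisphere S, so the sign is −
  λ: 9 + 48/60 + 43.4/3600 = 9.812056
  E → positive
Point 2:
  φ: 20′ + 56.52″ = 20.94200′; 89 + 20.94200/60 = 89.349033
  N → positive
  Longitude: 35 + 43/60 + 41/3600 = 35.728056
  hemisphere W, so the sign is −
Point 3:
  Lat: 9 + 34/60 + 16.5/3600 = 9.571250
  S → negative
  Longitude: 0° + 58/60 + 55/3600 = 0 + 0.966667 + 0.015278 = 0.981944
  E ⇒ keep positive
Point 4:
  φ: 3′ + 9.52″ = 3.15867′; 11 + 3.15867/60 = 11.052644
  N → positive
  Longitude: 90° + 10/60 + 46.97/3600 = 90 + 0.166667 + 0.013047 = 90.179714
  hemisphere W, so the sign is −
Point 5:
  Latitude: 11′ + 30″ = 11.50000′; 68 + 11.50000/60 = 68.191667
  S → negative
  Longitude: 49° + 56/60 + 9.7/3600 = 49 + 0.933333 + 0.002694 = 49.936028
  E → positive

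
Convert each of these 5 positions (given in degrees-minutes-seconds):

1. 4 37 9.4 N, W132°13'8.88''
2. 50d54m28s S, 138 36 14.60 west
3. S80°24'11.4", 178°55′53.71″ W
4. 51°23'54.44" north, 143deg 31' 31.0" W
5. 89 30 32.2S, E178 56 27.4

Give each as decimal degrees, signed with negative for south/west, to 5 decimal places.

1. 4.61928, -132.21913
2. -50.90778, -138.60406
3. -80.40317, -178.93159
4. 51.39846, -143.52528
5. -89.50894, 178.94094

Point 1:
  Latitude: 4° + 37/60 + 9.4/3600 = 4 + 0.616667 + 0.002611 = 4.619278
  N ⇒ keep positive
  Lon: 132 + 13/60 + 8.88/3600 = 132.219133
  hemisphere W, so the sign is −
Point 2:
  φ: 54′ + 28″ = 54.46667′; 50 + 54.46667/60 = 50.907778
  S → negative
  Longitude: 138 + 36/60 + 14.6/3600 = 138.604056
  hemisphere W, so the sign is −
Point 3:
  Lat: 24′ + 11.4″ = 24.19000′; 80 + 24.19000/60 = 80.403167
  S → negative
  λ: 178 + 55/60 + 53.71/3600 = 178.931586
  W ⇒ negate
Point 4:
  Latitude: 51 + 23/60 + 54.44/3600 = 51.398456
  N → positive
  λ: 143 + 31/60 + 31/3600 = 143.525278
  W → negative
Point 5:
  φ: 89 + 30/60 + 32.2/3600 = 89.508944
  S ⇒ negate
  Longitude: 56′ + 27.4″ = 56.45667′; 178 + 56.45667/60 = 178.940944
  E → positive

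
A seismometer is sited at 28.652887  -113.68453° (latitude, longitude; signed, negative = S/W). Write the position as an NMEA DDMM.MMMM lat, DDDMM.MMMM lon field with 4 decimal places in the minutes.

2839.1732,N / 11341.0718,W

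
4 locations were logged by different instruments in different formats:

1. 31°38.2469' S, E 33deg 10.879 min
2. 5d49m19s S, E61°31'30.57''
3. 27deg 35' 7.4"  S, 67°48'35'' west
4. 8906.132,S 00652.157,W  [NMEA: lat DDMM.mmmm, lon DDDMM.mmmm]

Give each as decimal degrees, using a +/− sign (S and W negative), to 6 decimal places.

1. -31.637448, 33.181317
2. -5.821944, 61.525158
3. -27.585389, -67.809722
4. -89.102200, -6.869283

Point 1:
  φ: 38.2469′ = 0.637448°; total 31.6374483
  S → negative
  λ: 33 + 10.879/60 = 33.1813167
  E ⇒ keep positive
Point 2:
  Latitude: 5 + 49/60 + 19/3600 = 5.8219444
  S → negative
  λ: 31′ + 30.57″ = 31.50950′; 61 + 31.50950/60 = 61.5251583
  E → positive
Point 3:
  φ: 35′ + 7.4″ = 35.12333′; 27 + 35.12333/60 = 27.5853889
  hemisphere S, so the sign is −
  λ: 48′ + 35″ = 48.58333′; 67 + 48.58333/60 = 67.8097222
  W → negative
Point 4:
  φ: degrees = first 2 digits = 89, minutes = 6.132; 89 + 6.132/60 = 89.1022000
  S → negative
  λ: degrees = first 3 digits = 6, minutes = 52.157; 6 + 52.157/60 = 6.8692833
  W ⇒ negate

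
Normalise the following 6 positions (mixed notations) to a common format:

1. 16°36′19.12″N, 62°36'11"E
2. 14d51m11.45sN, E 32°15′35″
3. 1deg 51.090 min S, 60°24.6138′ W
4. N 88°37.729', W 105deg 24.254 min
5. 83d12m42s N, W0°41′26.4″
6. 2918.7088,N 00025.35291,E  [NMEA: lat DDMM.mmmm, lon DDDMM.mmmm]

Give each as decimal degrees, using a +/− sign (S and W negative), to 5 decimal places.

Point 1:
  Latitude: 16° + 36/60 + 19.12/3600 = 16 + 0.600000 + 0.005311 = 16.605311
  N ⇒ keep positive
  Lon: 62° + 36/60 + 11/3600 = 62 + 0.600000 + 0.003056 = 62.603056
  E → positive
Point 2:
  φ: 14 + 51/60 + 11.45/3600 = 14.853181
  N → positive
  Longitude: 32° + 15/60 + 35/3600 = 32 + 0.250000 + 0.009722 = 32.259722
  E ⇒ keep positive
Point 3:
  Latitude: 51.09′ = 0.851500°; total 1.851500
  hemisphere S, so the sign is −
  Longitude: 24.6138′ = 0.410230°; total 60.410230
  hemisphere W, so the sign is −
Point 4:
  Latitude: 88 + 37.729/60 = 88.628817
  N ⇒ keep positive
  Longitude: 105 + 24.254/60 = 105.404233
  W → negative
Point 5:
  φ: 83° + 12/60 + 42/3600 = 83 + 0.200000 + 0.011667 = 83.211667
  N → positive
  Lon: 0 + 41/60 + 26.4/3600 = 0.690667
  hemisphere W, so the sign is −
Point 6:
  Lat: split at 2 digits → 29° and 18.7088′; 29 + 18.7088/60 = 29.311813
  N ⇒ keep positive
  Lon: degrees = first 3 digits = 0, minutes = 25.35291; 0 + 25.35291/60 = 0.422549
  E → positive

1. 16.60531, 62.60306
2. 14.85318, 32.25972
3. -1.85150, -60.41023
4. 88.62882, -105.40423
5. 83.21167, -0.69067
6. 29.31181, 0.42255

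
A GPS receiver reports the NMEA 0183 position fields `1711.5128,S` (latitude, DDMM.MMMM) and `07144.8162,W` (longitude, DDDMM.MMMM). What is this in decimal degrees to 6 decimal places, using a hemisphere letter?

17.191880° S, 71.746937° W

φ: split at 2 digits → 17° and 11.5128′; 17 + 11.5128/60 = 17.1918800
λ: degrees = first 3 digits = 71, minutes = 44.8162; 71 + 44.8162/60 = 71.7469367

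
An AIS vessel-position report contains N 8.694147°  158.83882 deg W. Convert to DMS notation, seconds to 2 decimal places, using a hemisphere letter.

φ: 0.694147 × 60 = 41.64882′ → 41′, remainder × 60 = 38.9292″
Lon: whole degrees 158; 50.32920′ → 50′ and 19.7520″

8°41′38.93″ N, 158°50′19.75″ W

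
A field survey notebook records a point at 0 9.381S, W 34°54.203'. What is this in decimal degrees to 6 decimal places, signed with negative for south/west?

-0.156350, -34.903383

Latitude: 0 + 9.381/60 = 0.1563500
S ⇒ negate
λ: 54.203′ = 0.903383°; total 34.9033833
W ⇒ negate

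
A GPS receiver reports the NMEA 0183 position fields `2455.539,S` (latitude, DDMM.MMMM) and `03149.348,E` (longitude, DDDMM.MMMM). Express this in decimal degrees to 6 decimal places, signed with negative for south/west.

-24.925650, 31.822467

Latitude: split at 2 digits → 24° and 55.539′; 24 + 55.539/60 = 24.9256500
S → negative
λ: split at 3 digits → 031° and 49.348′; 31 + 49.348/60 = 31.8224667
E → positive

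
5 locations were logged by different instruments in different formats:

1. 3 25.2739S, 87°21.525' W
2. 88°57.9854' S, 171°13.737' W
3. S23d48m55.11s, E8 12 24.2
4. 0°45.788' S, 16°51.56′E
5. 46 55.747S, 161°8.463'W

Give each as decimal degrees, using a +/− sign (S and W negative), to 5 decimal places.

1. -3.42123, -87.35875
2. -88.96642, -171.22895
3. -23.81531, 8.20672
4. -0.76313, 16.85933
5. -46.92912, -161.14105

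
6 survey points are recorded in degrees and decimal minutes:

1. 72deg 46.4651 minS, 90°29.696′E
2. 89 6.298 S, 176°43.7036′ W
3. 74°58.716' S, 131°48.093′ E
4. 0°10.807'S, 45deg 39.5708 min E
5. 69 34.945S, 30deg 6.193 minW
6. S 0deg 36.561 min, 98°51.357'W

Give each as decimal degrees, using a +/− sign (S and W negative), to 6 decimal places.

1. -72.774418, 90.494933
2. -89.104967, -176.728393
3. -74.978600, 131.801550
4. -0.180117, 45.659513
5. -69.582417, -30.103217
6. -0.609350, -98.855950

Point 1:
  Latitude: 46.4651′ = 0.774418°; total 72.7744183
  hemisphere S, so the sign is −
  Lon: 90 + 29.696/60 = 90.4949333
  E ⇒ keep positive
Point 2:
  φ: 89 + 6.298/60 = 89.1049667
  S ⇒ negate
  λ: 176 + 43.7036/60 = 176.7283933
  W ⇒ negate
Point 3:
  φ: 74 + 58.716/60 = 74.9786000
  S ⇒ negate
  Lon: 48.093′ = 0.801550°; total 131.8015500
  E → positive
Point 4:
  Latitude: 10.807′ = 0.180117°; total 0.1801167
  S → negative
  Longitude: 39.5708′ = 0.659513°; total 45.6595133
  E → positive
Point 5:
  Latitude: 34.945′ = 0.582417°; total 69.5824167
  hemisphere S, so the sign is −
  Longitude: 6.193′ = 0.103217°; total 30.1032167
  hemisphere W, so the sign is −
Point 6:
  Lat: 0 + 36.561/60 = 0.6093500
  S → negative
  Lon: 98 + 51.357/60 = 98.8559500
  hemisphere W, so the sign is −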